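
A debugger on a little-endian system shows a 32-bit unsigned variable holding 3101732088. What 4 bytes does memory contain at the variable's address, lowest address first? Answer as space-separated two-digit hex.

F8 AC E0 B8

3101732088 in hexadecimal, padded to 32 bits, is 0xB8E0ACF8.
Split into bytes (most-significant first): B8 E0 AC F8.
Little-endian stores the least-significant byte at the lowest address.
So at ascending addresses the bytes are F8 AC E0 B8.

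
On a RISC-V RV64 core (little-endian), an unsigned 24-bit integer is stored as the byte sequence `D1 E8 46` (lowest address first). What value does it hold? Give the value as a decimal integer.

4647121

In little-endian order the low byte comes first in memory.
Reassemble most-significant byte first: 46 E8 D1 → 0x46E8D1.
0x46E8D1 = 4647121.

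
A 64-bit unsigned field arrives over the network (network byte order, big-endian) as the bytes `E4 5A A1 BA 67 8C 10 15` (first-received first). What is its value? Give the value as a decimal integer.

In big-endian order the high byte comes first in memory.
The bytes are already most-significant first: 0xE45AA1BA678C1015.
0xE45AA1BA678C1015 = 16454642010524749845.

16454642010524749845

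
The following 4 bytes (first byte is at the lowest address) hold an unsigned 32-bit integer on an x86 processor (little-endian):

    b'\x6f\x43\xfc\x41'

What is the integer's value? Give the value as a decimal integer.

1107051375

Little-endian stores the least-significant byte at the lowest address.
Reassemble most-significant byte first: 41 FC 43 6F → 0x41FC436F.
0x41FC436F = 1107051375.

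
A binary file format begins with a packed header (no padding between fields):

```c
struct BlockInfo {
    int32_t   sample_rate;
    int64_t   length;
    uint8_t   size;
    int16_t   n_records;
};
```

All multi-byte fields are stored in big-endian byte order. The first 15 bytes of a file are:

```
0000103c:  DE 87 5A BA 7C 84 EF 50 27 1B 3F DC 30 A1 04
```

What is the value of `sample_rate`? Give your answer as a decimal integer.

-561554758

`sample_rate` is the first field, at byte offset 0, occupying 4 bytes.
Bytes at offsets 0..3: DE 87 5A BA.
Big-endian: lowest address holds the most-significant byte.
The bytes are already most-significant first: 0xDE875ABA.
Top bit is set, so as a signed 32-bit value this is 0xDE875ABA − 2^32 = -561554758.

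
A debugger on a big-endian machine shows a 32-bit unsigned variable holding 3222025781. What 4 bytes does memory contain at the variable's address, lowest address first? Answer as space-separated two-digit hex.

3222025781 in hexadecimal, padded to 32 bits, is 0xC00C3635.
Split into bytes (most-significant first): C0 0C 36 35.
Big-endian: lowest address holds the most-significant byte.
So the memory order matches the most-significant-first order: C0 0C 36 35.

C0 0C 36 35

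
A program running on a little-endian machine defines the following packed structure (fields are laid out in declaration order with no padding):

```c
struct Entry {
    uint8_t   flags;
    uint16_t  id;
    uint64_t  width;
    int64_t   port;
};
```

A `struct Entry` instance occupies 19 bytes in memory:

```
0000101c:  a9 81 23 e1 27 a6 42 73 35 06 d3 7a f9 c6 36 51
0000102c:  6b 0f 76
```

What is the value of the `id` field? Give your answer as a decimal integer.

`id` follows `flags` (1 byte), so it starts at byte offset 1 and occupies 2 bytes.
Bytes at offsets 1..2: 81 23.
Little-endian: lowest address holds the least-significant byte.
Reassemble most-significant byte first: 23 81 → 0x2381.
0x2381 = 9089.

9089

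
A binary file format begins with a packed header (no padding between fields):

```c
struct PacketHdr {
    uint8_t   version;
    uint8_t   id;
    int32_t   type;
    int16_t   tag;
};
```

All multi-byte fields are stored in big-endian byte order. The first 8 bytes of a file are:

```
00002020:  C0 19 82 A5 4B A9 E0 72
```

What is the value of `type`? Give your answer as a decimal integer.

-2103096407

`type` follows `version` (1 B), `id` (1 B), so it starts at offset 1 + 1 = 2 and occupies 4 bytes.
Bytes at offsets 2..5: 82 A5 4B A9.
Big-endian: lowest address holds the most-significant byte.
The bytes are already most-significant first: 0x82A54BA9.
Top bit is set, so as a signed 32-bit value this is 0x82A54BA9 − 2^32 = -2103096407.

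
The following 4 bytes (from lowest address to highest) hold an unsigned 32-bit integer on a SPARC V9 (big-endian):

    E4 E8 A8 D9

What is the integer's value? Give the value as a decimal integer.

In big-endian order the high byte comes first in memory.
The bytes are already most-significant first: 0xE4E8A8D9.
0xE4E8A8D9 = 3840452825.

3840452825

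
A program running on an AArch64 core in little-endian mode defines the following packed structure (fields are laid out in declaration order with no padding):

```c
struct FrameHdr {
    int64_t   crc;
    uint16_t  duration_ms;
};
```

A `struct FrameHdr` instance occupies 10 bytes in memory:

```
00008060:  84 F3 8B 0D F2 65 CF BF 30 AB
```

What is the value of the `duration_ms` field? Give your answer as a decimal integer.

`duration_ms` follows `crc` (8 bytes), so it starts at byte offset 8 and occupies 2 bytes.
Bytes at offsets 8..9: 30 AB.
Little-endian: lowest address holds the least-significant byte.
Reassemble most-significant byte first: AB 30 → 0xAB30.
0xAB30 = 43824.

43824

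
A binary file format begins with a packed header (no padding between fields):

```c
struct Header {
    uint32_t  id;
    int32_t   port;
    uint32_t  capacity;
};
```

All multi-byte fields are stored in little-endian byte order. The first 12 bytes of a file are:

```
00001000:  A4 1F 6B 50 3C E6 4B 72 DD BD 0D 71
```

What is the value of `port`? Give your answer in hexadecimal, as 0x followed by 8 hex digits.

`port` follows `id` (4 bytes), so it starts at byte offset 4 and occupies 4 bytes.
Bytes at offsets 4..7: 3C E6 4B 72.
In little-endian order the low byte comes first in memory.
Reassemble most-significant byte first: 72 4B E6 3C → 0x724BE63C.

0x724BE63C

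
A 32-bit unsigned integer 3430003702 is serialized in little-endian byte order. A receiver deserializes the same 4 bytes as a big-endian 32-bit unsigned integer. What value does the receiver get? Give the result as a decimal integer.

3430003702 in 32-bit hexadecimal is 0xCC71B3F6.
Stored little-endian, the bytes at ascending addresses are F6 B3 71 CC.
Read back as big-endian, the last byte is least significant, giving 0xF6B371CC.
0xF6B371CC = 4138955212.

4138955212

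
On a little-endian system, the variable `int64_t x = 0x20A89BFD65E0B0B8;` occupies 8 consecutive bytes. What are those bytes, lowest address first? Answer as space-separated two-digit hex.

B8 B0 E0 65 FD 9B A8 20

Split into bytes (most-significant first): 20 A8 9B FD 65 E0 B0 B8.
Little-endian stores the least-significant byte at the lowest address.
So at ascending addresses the bytes are B8 B0 E0 65 FD 9B A8 20.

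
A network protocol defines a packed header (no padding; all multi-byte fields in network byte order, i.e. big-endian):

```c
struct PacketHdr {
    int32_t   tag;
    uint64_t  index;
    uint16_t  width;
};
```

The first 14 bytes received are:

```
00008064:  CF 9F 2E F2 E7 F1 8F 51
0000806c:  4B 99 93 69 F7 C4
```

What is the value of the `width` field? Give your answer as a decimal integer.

`width` follows `tag` (4 B), `index` (8 B), so it starts at offset 4 + 8 = 12 and occupies 2 bytes.
Bytes at offsets 12..13: F7 C4.
Big-endian stores the most-significant byte at the lowest address.
The bytes are already most-significant first: 0xF7C4.
0xF7C4 = 63428.

63428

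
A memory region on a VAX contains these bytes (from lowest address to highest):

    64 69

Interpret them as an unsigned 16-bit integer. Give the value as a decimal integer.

Little-endian stores the least-significant byte at the lowest address.
Reassemble most-significant byte first: 69 64 → 0x6964.
0x6964 = 26980.

26980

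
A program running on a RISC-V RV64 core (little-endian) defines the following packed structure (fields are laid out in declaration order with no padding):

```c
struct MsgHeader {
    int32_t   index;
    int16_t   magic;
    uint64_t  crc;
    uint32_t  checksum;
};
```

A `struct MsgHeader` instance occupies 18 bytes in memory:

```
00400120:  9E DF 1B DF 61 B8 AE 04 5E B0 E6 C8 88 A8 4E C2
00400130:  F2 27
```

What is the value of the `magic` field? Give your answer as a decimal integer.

-18335

`magic` follows `index` (4 bytes), so it starts at byte offset 4 and occupies 2 bytes.
Bytes at offsets 4..5: 61 B8.
Little-endian stores the least-significant byte at the lowest address.
Reassemble most-significant byte first: B8 61 → 0xB861.
Top bit is set, so as a signed 16-bit value this is 0xB861 − 2^16 = -18335.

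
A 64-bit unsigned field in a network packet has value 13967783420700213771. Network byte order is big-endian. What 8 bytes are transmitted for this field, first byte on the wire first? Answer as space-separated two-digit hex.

13967783420700213771 in hexadecimal, padded to 64 bits, is 0xC1D78904426D420B.
Split into bytes (most-significant first): C1 D7 89 04 42 6D 42 0B.
Big-endian: lowest address holds the most-significant byte.
So the memory order matches the most-significant-first order: C1 D7 89 04 42 6D 42 0B.

C1 D7 89 04 42 6D 42 0B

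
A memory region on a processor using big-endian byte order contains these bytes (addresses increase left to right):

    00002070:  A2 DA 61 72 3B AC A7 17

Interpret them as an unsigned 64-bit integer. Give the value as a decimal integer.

11734798922322585367

In big-endian order the high byte comes first in memory.
The bytes are already most-significant first: 0xA2DA61723BACA717.
0xA2DA61723BACA717 = 11734798922322585367.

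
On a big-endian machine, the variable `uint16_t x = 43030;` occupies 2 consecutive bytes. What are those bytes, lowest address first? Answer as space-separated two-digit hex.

43030 in hexadecimal, padded to 16 bits, is 0xA816.
Split into bytes (most-significant first): A8 16.
Big-endian: lowest address holds the most-significant byte.
So the memory order matches the most-significant-first order: A8 16.

A8 16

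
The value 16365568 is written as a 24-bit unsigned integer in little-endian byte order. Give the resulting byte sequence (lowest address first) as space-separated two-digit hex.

16365568 in hexadecimal, padded to 24 bits, is 0xF9B800.
Split into bytes (most-significant first): F9 B8 00.
Little-endian stores the least-significant byte at the lowest address.
So at ascending addresses the bytes are 00 B8 F9.

00 B8 F9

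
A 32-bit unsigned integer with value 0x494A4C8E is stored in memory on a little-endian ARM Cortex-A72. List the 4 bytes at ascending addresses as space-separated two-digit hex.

8E 4C 4A 49

Split into bytes (most-significant first): 49 4A 4C 8E.
Little-endian: lowest address holds the least-significant byte.
So at ascending addresses the bytes are 8E 4C 4A 49.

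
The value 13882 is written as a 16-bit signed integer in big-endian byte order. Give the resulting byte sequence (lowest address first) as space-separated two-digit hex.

36 3A

13882 in hexadecimal, padded to 16 bits, is 0x363A.
Split into bytes (most-significant first): 36 3A.
In big-endian order the high byte comes first in memory.
So the memory order matches the most-significant-first order: 36 3A.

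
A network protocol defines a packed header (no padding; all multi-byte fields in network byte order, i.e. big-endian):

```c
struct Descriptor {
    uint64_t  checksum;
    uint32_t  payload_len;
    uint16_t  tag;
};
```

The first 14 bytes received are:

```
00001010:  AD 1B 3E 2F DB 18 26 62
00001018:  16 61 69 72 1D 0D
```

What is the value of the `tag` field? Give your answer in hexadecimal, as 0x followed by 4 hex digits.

0x1D0D

`tag` follows `checksum` (8 B), `payload_len` (4 B), so it starts at offset 8 + 4 = 12 and occupies 2 bytes.
Bytes at offsets 12..13: 1D 0D.
In big-endian order the high byte comes first in memory.
The bytes are already most-significant first: 0x1D0D.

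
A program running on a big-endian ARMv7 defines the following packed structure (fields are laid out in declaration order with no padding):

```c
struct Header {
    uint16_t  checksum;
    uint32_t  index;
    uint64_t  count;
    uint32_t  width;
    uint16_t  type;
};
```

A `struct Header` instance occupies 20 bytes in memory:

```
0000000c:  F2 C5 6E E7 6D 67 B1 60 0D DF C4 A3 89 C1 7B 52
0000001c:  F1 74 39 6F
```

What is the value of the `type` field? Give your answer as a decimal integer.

`type` follows `checksum` (2 B), `index` (4 B), `count` (8 B), `width` (4 B), so it starts at offset 2 + 4 + 8 + 4 = 18 and occupies 2 bytes.
Bytes at offsets 18..19: 39 6F.
Big-endian stores the most-significant byte at the lowest address.
The bytes are already most-significant first: 0x396F.
0x396F = 14703.

14703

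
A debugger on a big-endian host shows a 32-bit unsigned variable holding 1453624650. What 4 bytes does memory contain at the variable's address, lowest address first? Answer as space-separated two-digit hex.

1453624650 in hexadecimal, padded to 32 bits, is 0x56A48D4A.
Split into bytes (most-significant first): 56 A4 8D 4A.
Big-endian stores the most-significant byte at the lowest address.
So the memory order matches the most-significant-first order: 56 A4 8D 4A.

56 A4 8D 4A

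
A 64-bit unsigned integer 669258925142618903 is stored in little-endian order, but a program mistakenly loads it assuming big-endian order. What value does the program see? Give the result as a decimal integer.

1707957514557933833

669258925142618903 in 64-bit hexadecimal is 0x0949AF724FE2B317.
Stored little-endian, the bytes at ascending addresses are 17 B3 E2 4F 72 AF 49 09.
Read back as big-endian, the last byte is least significant, giving 0x17B3E24F72AF4909.
0x17B3E24F72AF4909 = 1707957514557933833.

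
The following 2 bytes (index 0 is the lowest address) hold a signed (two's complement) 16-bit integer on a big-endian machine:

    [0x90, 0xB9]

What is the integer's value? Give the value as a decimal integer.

Big-endian stores the most-significant byte at the lowest address.
The bytes are already most-significant first: 0x90B9.
Top bit is set, so as a signed 16-bit value this is 0x90B9 − 2^16 = -28487.

-28487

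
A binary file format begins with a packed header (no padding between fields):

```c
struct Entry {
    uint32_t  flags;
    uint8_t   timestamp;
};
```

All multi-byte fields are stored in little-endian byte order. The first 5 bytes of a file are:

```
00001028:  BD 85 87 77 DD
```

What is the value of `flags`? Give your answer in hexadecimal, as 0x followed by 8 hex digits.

`flags` is the first field, at byte offset 0, occupying 4 bytes.
Bytes at offsets 0..3: BD 85 87 77.
Little-endian stores the least-significant byte at the lowest address.
Reassemble most-significant byte first: 77 87 85 BD → 0x778785BD.

0x778785BD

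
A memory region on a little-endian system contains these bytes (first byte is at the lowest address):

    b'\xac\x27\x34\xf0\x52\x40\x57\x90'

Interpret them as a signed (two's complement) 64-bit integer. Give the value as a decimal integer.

-8045891484312655956

In little-endian order the low byte comes first in memory.
Reassemble most-significant byte first: 90 57 40 52 F0 34 27 AC → 0x90574052F03427AC.
Top bit is set, so as a signed 64-bit value this is 0x90574052F03427AC − 2^64 = -8045891484312655956.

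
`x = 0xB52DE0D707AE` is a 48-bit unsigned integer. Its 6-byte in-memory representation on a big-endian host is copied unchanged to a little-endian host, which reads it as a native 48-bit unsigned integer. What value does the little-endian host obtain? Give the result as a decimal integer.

191348709797301

Stored big-endian, the bytes at ascending addresses are B5 2D E0 D7 07 AE.
Read back as little-endian, the first byte is least significant, giving 0xAE07D7E02DB5.
0xAE07D7E02DB5 = 191348709797301.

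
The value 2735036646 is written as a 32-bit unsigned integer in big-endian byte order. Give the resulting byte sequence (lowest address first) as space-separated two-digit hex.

2735036646 in hexadecimal, padded to 32 bits, is 0xA30558E6.
Split into bytes (most-significant first): A3 05 58 E6.
Big-endian stores the most-significant byte at the lowest address.
So the memory order matches the most-significant-first order: A3 05 58 E6.

A3 05 58 E6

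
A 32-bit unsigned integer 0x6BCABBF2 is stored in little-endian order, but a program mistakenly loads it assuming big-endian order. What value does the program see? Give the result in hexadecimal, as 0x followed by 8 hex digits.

0xF2BBCA6B

Stored little-endian, the bytes at ascending addresses are F2 BB CA 6B.
Read back as big-endian, the last byte is least significant, giving 0xF2BBCA6B.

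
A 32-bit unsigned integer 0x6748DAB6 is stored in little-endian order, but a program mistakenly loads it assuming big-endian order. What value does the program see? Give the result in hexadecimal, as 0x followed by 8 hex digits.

0xB6DA4867

Stored little-endian, the bytes at ascending addresses are B6 DA 48 67.
Read back as big-endian, the last byte is least significant, giving 0xB6DA4867.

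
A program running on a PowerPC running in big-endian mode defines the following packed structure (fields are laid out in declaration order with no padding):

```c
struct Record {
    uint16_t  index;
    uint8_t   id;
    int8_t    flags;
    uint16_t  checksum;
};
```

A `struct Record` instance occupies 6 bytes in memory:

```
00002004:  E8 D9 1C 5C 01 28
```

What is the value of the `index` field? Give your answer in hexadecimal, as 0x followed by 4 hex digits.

0xE8D9

`index` is the first field, at byte offset 0, occupying 2 bytes.
Bytes at offsets 0..1: E8 D9.
In big-endian order the high byte comes first in memory.
The bytes are already most-significant first: 0xE8D9.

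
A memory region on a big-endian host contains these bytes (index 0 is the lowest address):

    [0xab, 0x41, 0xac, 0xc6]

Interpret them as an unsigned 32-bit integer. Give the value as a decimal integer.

Big-endian stores the most-significant byte at the lowest address.
The bytes are already most-significant first: 0xAB41ACC6.
0xAB41ACC6 = 2873208006.

2873208006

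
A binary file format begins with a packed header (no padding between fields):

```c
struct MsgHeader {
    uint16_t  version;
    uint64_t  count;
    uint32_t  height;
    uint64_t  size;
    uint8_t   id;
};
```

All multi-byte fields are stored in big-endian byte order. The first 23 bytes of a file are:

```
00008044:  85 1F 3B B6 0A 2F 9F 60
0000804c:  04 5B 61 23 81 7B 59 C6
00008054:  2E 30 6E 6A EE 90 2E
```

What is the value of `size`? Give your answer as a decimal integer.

`size` follows `version` (2 B), `count` (8 B), `height` (4 B), so it starts at offset 2 + 8 + 4 = 14 and occupies 8 bytes.
Bytes at offsets 14..21: 59 C6 2E 30 6E 6A EE 90.
Big-endian stores the most-significant byte at the lowest address.
The bytes are already most-significant first: 0x59C62E306E6AEE90.
0x59C62E306E6AEE90 = 6468908700310105744.

6468908700310105744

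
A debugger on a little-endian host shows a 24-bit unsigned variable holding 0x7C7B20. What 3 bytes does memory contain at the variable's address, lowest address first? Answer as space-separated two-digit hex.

20 7B 7C

Split into bytes (most-significant first): 7C 7B 20.
In little-endian order the low byte comes first in memory.
So at ascending addresses the bytes are 20 7B 7C.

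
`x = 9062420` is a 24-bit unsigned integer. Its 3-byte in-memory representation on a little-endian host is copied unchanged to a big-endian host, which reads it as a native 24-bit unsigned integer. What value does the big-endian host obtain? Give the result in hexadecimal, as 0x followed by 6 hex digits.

9062420 in 24-bit hexadecimal is 0x8A4814.
Stored little-endian, the bytes at ascending addresses are 14 48 8A.
Read back as big-endian, the last byte is least significant, giving 0x14488A.

0x14488A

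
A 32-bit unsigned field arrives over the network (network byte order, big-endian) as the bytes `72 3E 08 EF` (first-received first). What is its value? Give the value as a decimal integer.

1916668143

Big-endian stores the most-significant byte at the lowest address.
The bytes are already most-significant first: 0x723E08EF.
0x723E08EF = 1916668143.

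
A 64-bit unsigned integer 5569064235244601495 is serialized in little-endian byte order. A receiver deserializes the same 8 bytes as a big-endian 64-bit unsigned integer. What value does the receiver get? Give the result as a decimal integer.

5569064235244601495 in 64-bit hexadecimal is 0x4D494A6A71164097.
Stored little-endian, the bytes at ascending addresses are 97 40 16 71 6A 4A 49 4D.
Read back as big-endian, the last byte is least significant, giving 0x974016716A4A494D.
0x974016716A4A494D = 10898735774606969165.

10898735774606969165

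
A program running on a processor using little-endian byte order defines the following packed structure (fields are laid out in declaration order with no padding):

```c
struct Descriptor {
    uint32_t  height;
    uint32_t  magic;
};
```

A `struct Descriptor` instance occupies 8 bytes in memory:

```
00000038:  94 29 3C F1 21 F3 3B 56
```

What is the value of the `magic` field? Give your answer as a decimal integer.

`magic` follows `height` (4 bytes), so it starts at byte offset 4 and occupies 4 bytes.
Bytes at offsets 4..7: 21 F3 3B 56.
In little-endian order the low byte comes first in memory.
Reassemble most-significant byte first: 56 3B F3 21 → 0x563BF321.
0x563BF321 = 1446769441.

1446769441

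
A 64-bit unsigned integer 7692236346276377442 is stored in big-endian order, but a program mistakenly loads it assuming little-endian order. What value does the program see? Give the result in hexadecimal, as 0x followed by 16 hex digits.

0x62F326A43350C06A

7692236346276377442 in 64-bit hexadecimal is 0x6AC05033A426F362.
Stored big-endian, the bytes at ascending addresses are 6A C0 50 33 A4 26 F3 62.
Read back as little-endian, the first byte is least significant, giving 0x62F326A43350C06A.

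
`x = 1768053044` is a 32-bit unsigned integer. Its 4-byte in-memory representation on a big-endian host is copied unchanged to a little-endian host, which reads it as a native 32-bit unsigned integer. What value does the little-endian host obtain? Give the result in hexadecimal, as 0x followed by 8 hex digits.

0x34596269

1768053044 in 32-bit hexadecimal is 0x69625934.
Stored big-endian, the bytes at ascending addresses are 69 62 59 34.
Read back as little-endian, the first byte is least significant, giving 0x34596269.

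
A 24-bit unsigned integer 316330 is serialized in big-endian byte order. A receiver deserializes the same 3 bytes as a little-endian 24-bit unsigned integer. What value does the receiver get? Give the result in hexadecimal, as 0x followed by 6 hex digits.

316330 in 24-bit hexadecimal is 0x04D3AA.
Stored big-endian, the bytes at ascending addresses are 04 D3 AA.
Read back as little-endian, the first byte is least significant, giving 0xAAD304.

0xAAD304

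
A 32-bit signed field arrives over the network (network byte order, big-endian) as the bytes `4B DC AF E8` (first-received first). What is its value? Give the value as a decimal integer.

Big-endian: lowest address holds the most-significant byte.
The bytes are already most-significant first: 0x4BDCAFE8.
0x4BDCAFE8 = 1272754152.

1272754152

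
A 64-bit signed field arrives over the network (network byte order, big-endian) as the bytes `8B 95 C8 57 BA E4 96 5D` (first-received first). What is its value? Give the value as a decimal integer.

-8388578451784427939

Big-endian stores the most-significant byte at the lowest address.
The bytes are already most-significant first: 0x8B95C857BAE4965D.
Top bit is set, so as a signed 64-bit value this is 0x8B95C857BAE4965D − 2^64 = -8388578451784427939.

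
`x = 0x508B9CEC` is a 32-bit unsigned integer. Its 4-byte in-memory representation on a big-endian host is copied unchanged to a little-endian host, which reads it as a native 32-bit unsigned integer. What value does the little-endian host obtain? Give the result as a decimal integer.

Stored big-endian, the bytes at ascending addresses are 50 8B 9C EC.
Read back as little-endian, the first byte is least significant, giving 0xEC9C8B50.
0xEC9C8B50 = 3969682256.

3969682256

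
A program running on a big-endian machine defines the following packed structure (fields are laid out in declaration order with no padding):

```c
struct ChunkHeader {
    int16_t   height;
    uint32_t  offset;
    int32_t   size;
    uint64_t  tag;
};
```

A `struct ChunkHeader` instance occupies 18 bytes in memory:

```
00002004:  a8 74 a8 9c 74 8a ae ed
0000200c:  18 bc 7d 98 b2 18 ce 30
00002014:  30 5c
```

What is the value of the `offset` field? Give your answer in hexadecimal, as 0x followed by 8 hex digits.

`offset` follows `height` (2 bytes), so it starts at byte offset 2 and occupies 4 bytes.
Bytes at offsets 2..5: A8 9C 74 8A.
In big-endian order the high byte comes first in memory.
The bytes are already most-significant first: 0xA89C748A.

0xA89C748A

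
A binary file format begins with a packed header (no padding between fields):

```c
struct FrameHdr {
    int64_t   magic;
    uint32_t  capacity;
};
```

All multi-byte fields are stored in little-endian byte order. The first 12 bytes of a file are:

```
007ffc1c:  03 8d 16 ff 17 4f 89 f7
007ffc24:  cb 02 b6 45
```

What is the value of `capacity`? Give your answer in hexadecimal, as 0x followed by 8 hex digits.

0x45B602CB

`capacity` follows `magic` (8 bytes), so it starts at byte offset 8 and occupies 4 bytes.
Bytes at offsets 8..11: CB 02 B6 45.
Little-endian: lowest address holds the least-significant byte.
Reassemble most-significant byte first: 45 B6 02 CB → 0x45B602CB.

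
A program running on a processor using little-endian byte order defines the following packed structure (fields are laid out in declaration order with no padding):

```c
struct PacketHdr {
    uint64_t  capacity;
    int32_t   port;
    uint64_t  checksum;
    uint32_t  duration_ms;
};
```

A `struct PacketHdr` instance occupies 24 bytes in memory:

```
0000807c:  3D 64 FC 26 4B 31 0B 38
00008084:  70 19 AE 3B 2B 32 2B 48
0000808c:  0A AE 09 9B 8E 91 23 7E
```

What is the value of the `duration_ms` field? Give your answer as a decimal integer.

`duration_ms` follows `capacity` (8 B), `port` (4 B), `checksum` (8 B), so it starts at offset 8 + 4 + 8 = 20 and occupies 4 bytes.
Bytes at offsets 20..23: 8E 91 23 7E.
Little-endian: lowest address holds the least-significant byte.
Reassemble most-significant byte first: 7E 23 91 8E → 0x7E23918E.
0x7E23918E = 2116260238.

2116260238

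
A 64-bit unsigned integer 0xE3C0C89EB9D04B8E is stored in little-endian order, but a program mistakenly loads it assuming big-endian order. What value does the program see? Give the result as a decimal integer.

10253518472290549987

Stored little-endian, the bytes at ascending addresses are 8E 4B D0 B9 9E C8 C0 E3.
Read back as big-endian, the last byte is least significant, giving 0x8E4BD0B99EC8C0E3.
0x8E4BD0B99EC8C0E3 = 10253518472290549987.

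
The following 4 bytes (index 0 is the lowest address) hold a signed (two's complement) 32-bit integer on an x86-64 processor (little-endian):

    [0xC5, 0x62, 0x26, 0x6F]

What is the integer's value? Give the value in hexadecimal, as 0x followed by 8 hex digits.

0x6F2662C5

Little-endian stores the least-significant byte at the lowest address.
Reassemble most-significant byte first: 6F 26 62 C5 → 0x6F2662C5.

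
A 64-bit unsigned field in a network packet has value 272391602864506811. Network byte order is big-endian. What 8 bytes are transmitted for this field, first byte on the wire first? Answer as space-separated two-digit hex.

03 C7 BA B8 38 89 C7 BB

272391602864506811 in hexadecimal, padded to 64 bits, is 0x03C7BAB83889C7BB.
Split into bytes (most-significant first): 03 C7 BA B8 38 89 C7 BB.
In big-endian order the high byte comes first in memory.
So the memory order matches the most-significant-first order: 03 C7 BA B8 38 89 C7 BB.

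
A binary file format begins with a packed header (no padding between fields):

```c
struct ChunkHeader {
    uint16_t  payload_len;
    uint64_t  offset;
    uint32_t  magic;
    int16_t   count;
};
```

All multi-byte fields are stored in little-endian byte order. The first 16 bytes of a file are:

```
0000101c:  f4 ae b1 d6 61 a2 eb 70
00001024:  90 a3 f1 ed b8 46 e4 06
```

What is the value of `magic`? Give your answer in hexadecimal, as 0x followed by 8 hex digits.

0x46B8EDF1

`magic` follows `payload_len` (2 B), `offset` (8 B), so it starts at offset 2 + 8 = 10 and occupies 4 bytes.
Bytes at offsets 10..13: F1 ED B8 46.
Little-endian stores the least-significant byte at the lowest address.
Reassemble most-significant byte first: 46 B8 ED F1 → 0x46B8EDF1.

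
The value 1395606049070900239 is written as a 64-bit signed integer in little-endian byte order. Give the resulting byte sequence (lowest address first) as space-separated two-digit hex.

0F E4 41 B1 4E 30 5E 13

1395606049070900239 in hexadecimal, padded to 64 bits, is 0x135E304EB141E40F.
Split into bytes (most-significant first): 13 5E 30 4E B1 41 E4 0F.
Little-endian stores the least-significant byte at the lowest address.
So at ascending addresses the bytes are 0F E4 41 B1 4E 30 5E 13.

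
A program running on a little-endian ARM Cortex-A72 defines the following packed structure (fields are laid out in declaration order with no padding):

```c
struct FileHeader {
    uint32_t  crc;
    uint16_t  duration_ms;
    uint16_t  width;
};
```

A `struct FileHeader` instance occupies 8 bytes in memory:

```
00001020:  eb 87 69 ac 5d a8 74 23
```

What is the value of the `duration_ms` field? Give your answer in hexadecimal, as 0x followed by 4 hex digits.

`duration_ms` follows `crc` (4 bytes), so it starts at byte offset 4 and occupies 2 bytes.
Bytes at offsets 4..5: 5D A8.
Little-endian: lowest address holds the least-significant byte.
Reassemble most-significant byte first: A8 5D → 0xA85D.

0xA85D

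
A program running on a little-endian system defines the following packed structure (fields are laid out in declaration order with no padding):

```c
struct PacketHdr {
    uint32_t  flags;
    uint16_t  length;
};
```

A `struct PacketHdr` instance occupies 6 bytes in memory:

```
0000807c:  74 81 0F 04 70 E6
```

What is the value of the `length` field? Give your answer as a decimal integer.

`length` follows `flags` (4 bytes), so it starts at byte offset 4 and occupies 2 bytes.
Bytes at offsets 4..5: 70 E6.
In little-endian order the low byte comes first in memory.
Reassemble most-significant byte first: E6 70 → 0xE670.
0xE670 = 58992.

58992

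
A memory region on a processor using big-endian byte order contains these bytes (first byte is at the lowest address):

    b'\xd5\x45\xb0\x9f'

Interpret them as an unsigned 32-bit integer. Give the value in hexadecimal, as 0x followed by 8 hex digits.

Big-endian: lowest address holds the most-significant byte.
The bytes are already most-significant first: 0xD545B09F.

0xD545B09F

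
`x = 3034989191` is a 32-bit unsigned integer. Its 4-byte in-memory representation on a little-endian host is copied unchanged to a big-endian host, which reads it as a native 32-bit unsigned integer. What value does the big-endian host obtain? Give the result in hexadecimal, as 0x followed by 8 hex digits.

0x8742E6B4

3034989191 in 32-bit hexadecimal is 0xB4E64287.
Stored little-endian, the bytes at ascending addresses are 87 42 E6 B4.
Read back as big-endian, the last byte is least significant, giving 0x8742E6B4.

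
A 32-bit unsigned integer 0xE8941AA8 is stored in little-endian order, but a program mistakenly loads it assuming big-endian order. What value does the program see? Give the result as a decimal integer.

2820314344

Stored little-endian, the bytes at ascending addresses are A8 1A 94 E8.
Read back as big-endian, the last byte is least significant, giving 0xA81A94E8.
0xA81A94E8 = 2820314344.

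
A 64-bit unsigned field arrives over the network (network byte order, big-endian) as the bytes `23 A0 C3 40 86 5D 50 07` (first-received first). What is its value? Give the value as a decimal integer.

Big-endian: lowest address holds the most-significant byte.
The bytes are already most-significant first: 0x23A0C340865D5007.
0x23A0C340865D5007 = 2567266469500768263.

2567266469500768263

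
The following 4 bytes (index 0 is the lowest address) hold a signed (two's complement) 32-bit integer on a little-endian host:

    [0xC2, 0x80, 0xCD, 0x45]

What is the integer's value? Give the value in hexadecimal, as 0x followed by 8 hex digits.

0x45CD80C2

Little-endian: lowest address holds the least-significant byte.
Reassemble most-significant byte first: 45 CD 80 C2 → 0x45CD80C2.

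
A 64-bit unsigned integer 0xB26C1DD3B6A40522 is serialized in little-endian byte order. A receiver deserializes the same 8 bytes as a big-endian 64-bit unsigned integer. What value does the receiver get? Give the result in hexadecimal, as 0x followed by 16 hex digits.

Stored little-endian, the bytes at ascending addresses are 22 05 A4 B6 D3 1D 6C B2.
Read back as big-endian, the last byte is least significant, giving 0x2205A4B6D31D6CB2.

0x2205A4B6D31D6CB2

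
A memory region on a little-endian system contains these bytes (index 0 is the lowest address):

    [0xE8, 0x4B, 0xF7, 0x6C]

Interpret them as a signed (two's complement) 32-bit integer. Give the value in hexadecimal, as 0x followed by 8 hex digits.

0x6CF74BE8

Little-endian stores the least-significant byte at the lowest address.
Reassemble most-significant byte first: 6C F7 4B E8 → 0x6CF74BE8.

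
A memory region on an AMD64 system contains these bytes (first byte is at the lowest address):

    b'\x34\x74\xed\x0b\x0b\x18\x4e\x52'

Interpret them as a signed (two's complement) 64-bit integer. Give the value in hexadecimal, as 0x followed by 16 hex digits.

In little-endian order the low byte comes first in memory.
Reassemble most-significant byte first: 52 4E 18 0B 0B ED 74 34 → 0x524E180B0BED7434.

0x524E180B0BED7434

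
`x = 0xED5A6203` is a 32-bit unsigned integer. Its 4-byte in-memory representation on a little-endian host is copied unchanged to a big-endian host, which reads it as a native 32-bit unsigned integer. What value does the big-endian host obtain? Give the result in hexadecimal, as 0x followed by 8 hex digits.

0x03625AED

Stored little-endian, the bytes at ascending addresses are 03 62 5A ED.
Read back as big-endian, the last byte is least significant, giving 0x03625AED.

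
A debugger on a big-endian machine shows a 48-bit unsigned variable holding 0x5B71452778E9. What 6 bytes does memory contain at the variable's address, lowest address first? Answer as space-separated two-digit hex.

5B 71 45 27 78 E9

Split into bytes (most-significant first): 5B 71 45 27 78 E9.
In big-endian order the high byte comes first in memory.
So the memory order matches the most-significant-first order: 5B 71 45 27 78 E9.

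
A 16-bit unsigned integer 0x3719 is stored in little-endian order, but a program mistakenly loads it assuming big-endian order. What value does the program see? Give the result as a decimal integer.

6455

Stored little-endian, the bytes at ascending addresses are 19 37.
Read back as big-endian, the last byte is least significant, giving 0x1937.
0x1937 = 6455.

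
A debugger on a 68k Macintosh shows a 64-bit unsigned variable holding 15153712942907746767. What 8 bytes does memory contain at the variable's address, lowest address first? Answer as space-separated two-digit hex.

D2 4C CD A2 3E 41 69 CF

15153712942907746767 in hexadecimal, padded to 64 bits, is 0xD24CCDA23E4169CF.
Split into bytes (most-significant first): D2 4C CD A2 3E 41 69 CF.
Big-endian stores the most-significant byte at the lowest address.
So the memory order matches the most-significant-first order: D2 4C CD A2 3E 41 69 CF.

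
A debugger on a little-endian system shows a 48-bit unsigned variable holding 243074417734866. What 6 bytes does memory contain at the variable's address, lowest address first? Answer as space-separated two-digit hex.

243074417734866 in hexadecimal, padded to 48 bits, is 0xDD132C52B4D2.
Split into bytes (most-significant first): DD 13 2C 52 B4 D2.
Little-endian: lowest address holds the least-significant byte.
So at ascending addresses the bytes are D2 B4 52 2C 13 DD.

D2 B4 52 2C 13 DD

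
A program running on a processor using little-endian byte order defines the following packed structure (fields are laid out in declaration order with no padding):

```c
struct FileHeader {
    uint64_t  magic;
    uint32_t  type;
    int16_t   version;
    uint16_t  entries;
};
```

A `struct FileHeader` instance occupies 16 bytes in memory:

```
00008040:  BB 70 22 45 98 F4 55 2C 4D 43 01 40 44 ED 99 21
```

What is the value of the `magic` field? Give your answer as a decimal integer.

3194728445521326267

`magic` is the first field, at byte offset 0, occupying 8 bytes.
Bytes at offsets 0..7: BB 70 22 45 98 F4 55 2C.
Little-endian: lowest address holds the least-significant byte.
Reassemble most-significant byte first: 2C 55 F4 98 45 22 70 BB → 0x2C55F498452270BB.
0x2C55F498452270BB = 3194728445521326267.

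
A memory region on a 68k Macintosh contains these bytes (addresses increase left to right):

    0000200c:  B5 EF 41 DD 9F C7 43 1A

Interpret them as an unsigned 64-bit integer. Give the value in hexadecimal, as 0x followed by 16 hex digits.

Big-endian stores the most-significant byte at the lowest address.
The bytes are already most-significant first: 0xB5EF41DD9FC7431A.

0xB5EF41DD9FC7431A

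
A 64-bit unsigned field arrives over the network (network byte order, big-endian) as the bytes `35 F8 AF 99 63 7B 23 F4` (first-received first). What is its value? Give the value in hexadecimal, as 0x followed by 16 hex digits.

In big-endian order the high byte comes first in memory.
The bytes are already most-significant first: 0x35F8AF99637B23F4.

0x35F8AF99637B23F4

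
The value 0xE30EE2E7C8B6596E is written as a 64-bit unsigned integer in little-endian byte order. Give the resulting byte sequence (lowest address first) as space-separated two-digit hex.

Split into bytes (most-significant first): E3 0E E2 E7 C8 B6 59 6E.
Little-endian: lowest address holds the least-significant byte.
So at ascending addresses the bytes are 6E 59 B6 C8 E7 E2 0E E3.

6E 59 B6 C8 E7 E2 0E E3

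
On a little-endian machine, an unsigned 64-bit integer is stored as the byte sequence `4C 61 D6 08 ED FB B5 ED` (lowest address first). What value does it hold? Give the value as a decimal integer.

17128873753247637836

Little-endian: lowest address holds the least-significant byte.
Reassemble most-significant byte first: ED B5 FB ED 08 D6 61 4C → 0xEDB5FBED08D6614C.
0xEDB5FBED08D6614C = 17128873753247637836.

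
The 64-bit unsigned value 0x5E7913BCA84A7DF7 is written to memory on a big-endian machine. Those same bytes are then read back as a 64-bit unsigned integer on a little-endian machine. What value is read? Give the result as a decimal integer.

17833492188027386206

Stored big-endian, the bytes at ascending addresses are 5E 79 13 BC A8 4A 7D F7.
Read back as little-endian, the first byte is least significant, giving 0xF77D4AA8BC13795E.
0xF77D4AA8BC13795E = 17833492188027386206.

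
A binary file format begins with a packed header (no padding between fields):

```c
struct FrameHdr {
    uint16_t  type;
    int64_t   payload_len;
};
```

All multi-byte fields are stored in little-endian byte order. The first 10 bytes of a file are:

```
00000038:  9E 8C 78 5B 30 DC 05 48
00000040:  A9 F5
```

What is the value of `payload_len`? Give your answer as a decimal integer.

`payload_len` follows `type` (2 bytes), so it starts at byte offset 2 and occupies 8 bytes.
Bytes at offsets 2..9: 78 5B 30 DC 05 48 A9 F5.
Little-endian: lowest address holds the least-significant byte.
Reassemble most-significant byte first: F5 A9 48 05 DC 30 5B 78 → 0xF5A94805DC305B78.
Top bit is set, so as a signed 64-bit value this is 0xF5A94805DC305B78 − 2^64 = -744985073346913416.

-744985073346913416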